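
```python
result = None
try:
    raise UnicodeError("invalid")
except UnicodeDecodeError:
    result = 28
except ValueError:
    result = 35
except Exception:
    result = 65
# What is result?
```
35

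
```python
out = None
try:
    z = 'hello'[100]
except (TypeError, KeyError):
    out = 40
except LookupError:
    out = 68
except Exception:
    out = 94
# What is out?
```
68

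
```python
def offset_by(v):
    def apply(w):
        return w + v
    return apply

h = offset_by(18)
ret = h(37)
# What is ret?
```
55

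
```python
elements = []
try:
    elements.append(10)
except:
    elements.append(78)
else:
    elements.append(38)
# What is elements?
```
[10, 38]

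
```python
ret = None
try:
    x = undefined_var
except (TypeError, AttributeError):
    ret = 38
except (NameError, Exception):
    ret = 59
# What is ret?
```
59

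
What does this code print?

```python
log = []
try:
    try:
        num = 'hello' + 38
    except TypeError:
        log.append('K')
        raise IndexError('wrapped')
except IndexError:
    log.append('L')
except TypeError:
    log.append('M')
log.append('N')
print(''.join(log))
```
KLN

IndexError raised and caught, original TypeError not re-raised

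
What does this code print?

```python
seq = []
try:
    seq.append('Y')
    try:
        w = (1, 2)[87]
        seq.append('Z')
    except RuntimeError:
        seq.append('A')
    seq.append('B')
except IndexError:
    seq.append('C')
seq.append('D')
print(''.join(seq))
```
YCD

Inner handler doesn't match, propagates to outer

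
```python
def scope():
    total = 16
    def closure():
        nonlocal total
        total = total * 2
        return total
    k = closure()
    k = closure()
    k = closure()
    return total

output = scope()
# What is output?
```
128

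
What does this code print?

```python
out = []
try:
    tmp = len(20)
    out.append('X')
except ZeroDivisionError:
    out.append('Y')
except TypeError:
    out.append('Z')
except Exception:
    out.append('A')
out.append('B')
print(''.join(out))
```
ZB

TypeError matches before generic Exception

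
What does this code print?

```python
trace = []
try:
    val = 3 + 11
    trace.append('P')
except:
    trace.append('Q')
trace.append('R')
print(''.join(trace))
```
PR

No exception, try block completes normally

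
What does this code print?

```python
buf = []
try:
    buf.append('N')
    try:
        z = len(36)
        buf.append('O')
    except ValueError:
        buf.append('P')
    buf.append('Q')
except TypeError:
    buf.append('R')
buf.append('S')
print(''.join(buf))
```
NRS

Inner handler doesn't match, propagates to outer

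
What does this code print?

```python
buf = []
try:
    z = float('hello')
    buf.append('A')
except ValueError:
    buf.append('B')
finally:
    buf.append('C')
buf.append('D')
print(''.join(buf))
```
BCD

finally always runs, even after exception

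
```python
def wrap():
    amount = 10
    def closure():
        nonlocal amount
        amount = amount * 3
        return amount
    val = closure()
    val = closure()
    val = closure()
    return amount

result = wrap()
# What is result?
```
270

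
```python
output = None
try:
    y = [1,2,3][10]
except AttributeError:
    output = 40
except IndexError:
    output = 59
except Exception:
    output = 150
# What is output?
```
59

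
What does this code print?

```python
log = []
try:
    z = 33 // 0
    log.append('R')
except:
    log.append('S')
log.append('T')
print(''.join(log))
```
ST

Exception raised in try, caught by bare except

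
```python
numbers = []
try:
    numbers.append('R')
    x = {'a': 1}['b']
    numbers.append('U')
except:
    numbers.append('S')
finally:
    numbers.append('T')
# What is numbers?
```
['R', 'S', 'T']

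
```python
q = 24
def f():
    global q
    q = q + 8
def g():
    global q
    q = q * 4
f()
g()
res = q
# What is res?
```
128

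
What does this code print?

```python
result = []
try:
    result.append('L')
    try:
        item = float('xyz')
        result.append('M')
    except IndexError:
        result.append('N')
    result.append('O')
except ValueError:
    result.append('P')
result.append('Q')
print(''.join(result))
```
LPQ

Inner handler doesn't match, propagates to outer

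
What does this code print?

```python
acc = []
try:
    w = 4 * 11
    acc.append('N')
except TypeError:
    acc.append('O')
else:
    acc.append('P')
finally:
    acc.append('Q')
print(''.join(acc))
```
NPQ

else runs before finally when no exception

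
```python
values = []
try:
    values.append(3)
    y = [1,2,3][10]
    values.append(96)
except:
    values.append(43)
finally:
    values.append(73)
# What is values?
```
[3, 43, 73]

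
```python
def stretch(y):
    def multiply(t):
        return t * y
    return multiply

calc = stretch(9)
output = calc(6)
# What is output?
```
54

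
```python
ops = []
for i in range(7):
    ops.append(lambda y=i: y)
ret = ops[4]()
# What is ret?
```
4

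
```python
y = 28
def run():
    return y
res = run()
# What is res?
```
28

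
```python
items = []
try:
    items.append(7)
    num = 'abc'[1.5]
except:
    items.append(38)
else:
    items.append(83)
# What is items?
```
[7, 38]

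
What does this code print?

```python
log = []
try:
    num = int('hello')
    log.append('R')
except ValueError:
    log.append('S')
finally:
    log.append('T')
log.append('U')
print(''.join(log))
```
STU

finally always runs, even after exception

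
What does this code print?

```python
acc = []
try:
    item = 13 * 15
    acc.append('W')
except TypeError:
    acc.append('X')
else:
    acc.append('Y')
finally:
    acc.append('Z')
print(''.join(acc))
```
WYZ

else runs before finally when no exception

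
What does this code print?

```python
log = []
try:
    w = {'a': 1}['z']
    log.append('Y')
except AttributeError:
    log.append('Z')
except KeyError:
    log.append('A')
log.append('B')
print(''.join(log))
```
AB

KeyError is caught by its specific handler, not AttributeError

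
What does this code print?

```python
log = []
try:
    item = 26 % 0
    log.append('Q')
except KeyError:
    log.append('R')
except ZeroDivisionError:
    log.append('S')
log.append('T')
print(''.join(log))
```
ST

ZeroDivisionError is caught by its specific handler, not KeyError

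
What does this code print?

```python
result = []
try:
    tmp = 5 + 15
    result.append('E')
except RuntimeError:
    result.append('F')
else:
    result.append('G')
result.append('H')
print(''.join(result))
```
EGH

else block runs when no exception occurs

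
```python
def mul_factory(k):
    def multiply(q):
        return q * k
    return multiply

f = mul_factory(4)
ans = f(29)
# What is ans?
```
116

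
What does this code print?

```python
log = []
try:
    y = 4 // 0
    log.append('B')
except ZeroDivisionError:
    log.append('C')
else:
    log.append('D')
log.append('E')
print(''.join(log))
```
CE

else block skipped when exception is caught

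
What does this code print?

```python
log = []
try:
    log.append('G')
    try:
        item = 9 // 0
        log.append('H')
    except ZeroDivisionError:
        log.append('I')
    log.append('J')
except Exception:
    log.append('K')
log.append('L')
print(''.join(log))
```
GIJL

Inner exception caught by inner handler, outer continues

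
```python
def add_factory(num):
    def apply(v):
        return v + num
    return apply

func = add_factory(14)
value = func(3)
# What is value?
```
17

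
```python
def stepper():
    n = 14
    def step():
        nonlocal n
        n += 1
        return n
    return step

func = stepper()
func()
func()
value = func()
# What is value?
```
17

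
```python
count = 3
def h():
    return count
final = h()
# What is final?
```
3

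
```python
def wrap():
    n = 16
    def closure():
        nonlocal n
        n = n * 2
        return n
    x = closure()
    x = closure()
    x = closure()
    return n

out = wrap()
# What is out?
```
128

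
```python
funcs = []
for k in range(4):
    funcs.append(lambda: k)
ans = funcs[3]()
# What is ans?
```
3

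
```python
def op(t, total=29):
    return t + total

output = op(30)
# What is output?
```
59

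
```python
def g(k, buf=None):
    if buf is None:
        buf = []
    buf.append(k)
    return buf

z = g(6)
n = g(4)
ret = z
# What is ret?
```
[6]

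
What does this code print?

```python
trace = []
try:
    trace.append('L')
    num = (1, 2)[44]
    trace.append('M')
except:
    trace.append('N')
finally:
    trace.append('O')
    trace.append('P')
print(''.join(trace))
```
LNOP

Code before exception runs, then except, then all of finally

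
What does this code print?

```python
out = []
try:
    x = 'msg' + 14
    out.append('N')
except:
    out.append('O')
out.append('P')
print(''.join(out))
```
OP

Exception raised in try, caught by bare except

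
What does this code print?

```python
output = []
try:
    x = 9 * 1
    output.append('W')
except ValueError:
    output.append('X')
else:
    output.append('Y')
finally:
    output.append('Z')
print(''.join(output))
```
WYZ

else runs before finally when no exception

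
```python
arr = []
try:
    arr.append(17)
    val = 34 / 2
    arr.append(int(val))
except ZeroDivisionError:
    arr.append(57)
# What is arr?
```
[17, 17]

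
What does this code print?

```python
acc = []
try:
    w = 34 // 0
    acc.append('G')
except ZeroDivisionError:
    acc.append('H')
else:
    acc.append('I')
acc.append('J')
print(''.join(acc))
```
HJ

else block skipped when exception is caught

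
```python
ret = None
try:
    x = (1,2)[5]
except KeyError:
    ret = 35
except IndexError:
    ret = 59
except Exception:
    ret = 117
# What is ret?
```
59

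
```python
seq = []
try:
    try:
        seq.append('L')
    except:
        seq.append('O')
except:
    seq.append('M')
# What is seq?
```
['L']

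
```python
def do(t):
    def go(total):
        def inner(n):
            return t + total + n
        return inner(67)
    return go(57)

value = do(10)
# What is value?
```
134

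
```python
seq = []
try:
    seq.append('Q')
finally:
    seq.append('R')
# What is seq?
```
['Q', 'R']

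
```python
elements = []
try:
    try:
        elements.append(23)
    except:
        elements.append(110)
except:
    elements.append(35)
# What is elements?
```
[23]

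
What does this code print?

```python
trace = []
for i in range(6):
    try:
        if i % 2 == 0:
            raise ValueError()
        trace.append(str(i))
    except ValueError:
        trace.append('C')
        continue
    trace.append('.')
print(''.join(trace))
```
C1.C3.C5.

continue in except skips rest of loop body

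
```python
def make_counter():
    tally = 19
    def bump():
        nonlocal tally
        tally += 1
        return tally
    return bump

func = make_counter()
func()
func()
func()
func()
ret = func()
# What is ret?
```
24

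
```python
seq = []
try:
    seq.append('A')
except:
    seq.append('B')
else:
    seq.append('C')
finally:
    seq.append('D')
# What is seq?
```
['A', 'C', 'D']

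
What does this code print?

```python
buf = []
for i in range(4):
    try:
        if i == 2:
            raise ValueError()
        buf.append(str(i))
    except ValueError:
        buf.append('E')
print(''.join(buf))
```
01E3

Exception on i=2 caught, loop continues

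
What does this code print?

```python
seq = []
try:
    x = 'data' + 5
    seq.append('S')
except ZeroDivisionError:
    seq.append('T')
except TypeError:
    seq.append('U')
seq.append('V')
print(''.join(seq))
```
UV

TypeError is caught by its specific handler, not ZeroDivisionError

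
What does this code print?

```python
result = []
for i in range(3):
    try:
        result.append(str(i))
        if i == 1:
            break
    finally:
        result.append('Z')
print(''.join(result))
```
0Z1Z

finally runs even when breaking out of loop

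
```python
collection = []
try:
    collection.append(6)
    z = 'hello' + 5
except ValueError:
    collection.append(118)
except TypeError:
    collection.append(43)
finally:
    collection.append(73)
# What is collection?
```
[6, 43, 73]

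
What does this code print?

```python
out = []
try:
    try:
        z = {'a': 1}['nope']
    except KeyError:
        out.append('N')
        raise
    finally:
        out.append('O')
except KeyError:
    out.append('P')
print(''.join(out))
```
NOP

finally runs before re-raised exception propagates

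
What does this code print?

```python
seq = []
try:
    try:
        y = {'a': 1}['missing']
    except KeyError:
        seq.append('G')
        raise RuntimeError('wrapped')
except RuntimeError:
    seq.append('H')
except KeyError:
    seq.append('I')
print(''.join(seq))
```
GH

New RuntimeError raised, caught by outer RuntimeError handler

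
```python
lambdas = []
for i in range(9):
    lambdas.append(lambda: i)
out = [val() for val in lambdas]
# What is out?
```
[8, 8, 8, 8, 8, 8, 8, 8, 8]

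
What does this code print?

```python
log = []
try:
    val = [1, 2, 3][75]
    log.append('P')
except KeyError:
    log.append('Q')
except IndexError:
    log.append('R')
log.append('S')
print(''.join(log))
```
RS

IndexError is caught by its specific handler, not KeyError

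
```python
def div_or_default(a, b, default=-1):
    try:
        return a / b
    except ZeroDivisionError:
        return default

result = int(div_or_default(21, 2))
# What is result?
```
10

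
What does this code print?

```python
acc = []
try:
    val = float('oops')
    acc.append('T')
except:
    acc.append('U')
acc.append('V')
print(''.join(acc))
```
UV

Exception raised in try, caught by bare except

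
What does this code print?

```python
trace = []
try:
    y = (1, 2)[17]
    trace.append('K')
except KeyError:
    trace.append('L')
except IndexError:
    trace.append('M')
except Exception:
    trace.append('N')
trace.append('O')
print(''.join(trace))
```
MO

IndexError matches before generic Exception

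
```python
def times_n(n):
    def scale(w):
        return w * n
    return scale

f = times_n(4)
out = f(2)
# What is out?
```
8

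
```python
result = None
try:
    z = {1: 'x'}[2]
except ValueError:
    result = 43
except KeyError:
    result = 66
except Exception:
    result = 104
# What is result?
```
66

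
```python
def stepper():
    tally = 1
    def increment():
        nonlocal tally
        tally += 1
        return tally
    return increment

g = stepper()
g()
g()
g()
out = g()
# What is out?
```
5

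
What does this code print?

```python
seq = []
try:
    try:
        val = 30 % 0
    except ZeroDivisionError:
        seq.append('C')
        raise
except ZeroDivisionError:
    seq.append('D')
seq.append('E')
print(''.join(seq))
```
CDE

raise without argument re-raises current exception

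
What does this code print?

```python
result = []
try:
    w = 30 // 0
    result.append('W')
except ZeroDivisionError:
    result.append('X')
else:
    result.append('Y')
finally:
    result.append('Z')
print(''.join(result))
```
XZ

Exception: except runs, else skipped, finally runs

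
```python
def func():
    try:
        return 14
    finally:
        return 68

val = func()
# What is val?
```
68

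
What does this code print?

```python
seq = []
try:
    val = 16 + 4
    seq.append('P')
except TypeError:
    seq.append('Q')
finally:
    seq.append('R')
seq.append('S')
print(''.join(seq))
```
PRS

finally runs after normal execution too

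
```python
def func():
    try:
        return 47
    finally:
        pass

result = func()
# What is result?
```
47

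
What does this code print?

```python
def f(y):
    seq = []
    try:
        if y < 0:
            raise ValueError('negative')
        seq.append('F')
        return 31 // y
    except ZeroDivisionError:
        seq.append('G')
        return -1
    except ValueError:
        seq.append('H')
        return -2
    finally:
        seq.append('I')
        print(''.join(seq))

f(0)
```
FGI

y=0 causes ZeroDivisionError, caught, finally prints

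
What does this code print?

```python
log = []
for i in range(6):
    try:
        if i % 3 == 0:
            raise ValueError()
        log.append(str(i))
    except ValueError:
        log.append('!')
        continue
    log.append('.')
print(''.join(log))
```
!1.2.!4.5.

continue in except skips rest of loop body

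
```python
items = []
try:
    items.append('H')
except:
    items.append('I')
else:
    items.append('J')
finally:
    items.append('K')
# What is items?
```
['H', 'J', 'K']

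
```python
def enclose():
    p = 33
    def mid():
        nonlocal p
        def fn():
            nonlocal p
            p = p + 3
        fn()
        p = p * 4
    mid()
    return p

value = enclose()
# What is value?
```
144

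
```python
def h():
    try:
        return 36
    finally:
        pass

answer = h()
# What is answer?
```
36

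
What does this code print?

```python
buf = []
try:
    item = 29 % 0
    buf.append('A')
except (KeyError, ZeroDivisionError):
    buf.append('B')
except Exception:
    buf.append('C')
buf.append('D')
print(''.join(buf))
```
BD

ZeroDivisionError matches tuple containing it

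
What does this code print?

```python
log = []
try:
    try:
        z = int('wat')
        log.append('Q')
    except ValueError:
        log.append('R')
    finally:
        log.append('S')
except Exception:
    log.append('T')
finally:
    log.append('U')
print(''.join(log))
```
RSU

Both finally blocks run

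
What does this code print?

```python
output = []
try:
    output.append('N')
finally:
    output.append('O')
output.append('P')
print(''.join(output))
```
NOP

try/finally without except, no exception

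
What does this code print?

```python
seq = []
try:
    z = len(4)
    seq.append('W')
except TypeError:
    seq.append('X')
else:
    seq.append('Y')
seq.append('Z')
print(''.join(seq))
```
XZ

else block skipped when exception is caught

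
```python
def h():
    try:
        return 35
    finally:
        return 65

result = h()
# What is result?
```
65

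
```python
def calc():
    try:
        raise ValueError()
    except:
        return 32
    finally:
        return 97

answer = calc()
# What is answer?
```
97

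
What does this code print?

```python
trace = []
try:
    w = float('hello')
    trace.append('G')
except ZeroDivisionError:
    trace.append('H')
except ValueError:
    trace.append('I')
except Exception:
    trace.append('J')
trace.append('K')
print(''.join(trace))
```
IK

ValueError matches before generic Exception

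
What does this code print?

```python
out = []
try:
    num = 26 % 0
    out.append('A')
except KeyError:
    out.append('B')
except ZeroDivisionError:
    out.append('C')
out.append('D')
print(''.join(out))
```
CD

ZeroDivisionError is caught by its specific handler, not KeyError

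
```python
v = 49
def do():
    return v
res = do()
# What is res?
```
49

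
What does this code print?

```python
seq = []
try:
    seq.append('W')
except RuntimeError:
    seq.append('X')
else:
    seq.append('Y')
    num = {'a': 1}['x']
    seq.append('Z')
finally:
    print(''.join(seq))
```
WY

Try succeeds, else appends 'Y', KeyError in else is uncaught, finally prints before exception propagates ('Z' never appended)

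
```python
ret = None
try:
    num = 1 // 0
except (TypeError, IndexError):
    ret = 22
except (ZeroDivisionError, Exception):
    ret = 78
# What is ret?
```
78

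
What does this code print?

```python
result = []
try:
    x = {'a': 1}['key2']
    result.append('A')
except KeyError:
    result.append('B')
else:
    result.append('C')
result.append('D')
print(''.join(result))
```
BD

else block skipped when exception is caught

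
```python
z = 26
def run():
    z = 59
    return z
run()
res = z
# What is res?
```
26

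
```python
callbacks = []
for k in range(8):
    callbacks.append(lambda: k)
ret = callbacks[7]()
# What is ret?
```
7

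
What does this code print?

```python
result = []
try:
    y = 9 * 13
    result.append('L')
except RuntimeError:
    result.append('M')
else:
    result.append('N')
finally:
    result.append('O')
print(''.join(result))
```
LNO

else runs before finally when no exception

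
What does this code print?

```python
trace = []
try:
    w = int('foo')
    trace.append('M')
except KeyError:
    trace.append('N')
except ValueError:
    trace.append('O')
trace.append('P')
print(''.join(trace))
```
OP

ValueError is caught by its specific handler, not KeyError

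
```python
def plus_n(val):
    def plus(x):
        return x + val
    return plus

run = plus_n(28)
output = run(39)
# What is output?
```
67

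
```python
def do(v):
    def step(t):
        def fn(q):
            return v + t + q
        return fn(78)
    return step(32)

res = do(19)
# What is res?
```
129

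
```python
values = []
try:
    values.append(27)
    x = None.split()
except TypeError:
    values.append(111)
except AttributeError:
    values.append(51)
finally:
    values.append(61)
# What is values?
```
[27, 51, 61]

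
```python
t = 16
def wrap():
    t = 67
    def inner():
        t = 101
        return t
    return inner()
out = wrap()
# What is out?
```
101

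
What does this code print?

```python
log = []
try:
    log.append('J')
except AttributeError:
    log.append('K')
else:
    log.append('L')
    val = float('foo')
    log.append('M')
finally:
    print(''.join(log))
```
JL

Try succeeds, else appends 'L', ValueError in else is uncaught, finally prints before exception propagates ('M' never appended)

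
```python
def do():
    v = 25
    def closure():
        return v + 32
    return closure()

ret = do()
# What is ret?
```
57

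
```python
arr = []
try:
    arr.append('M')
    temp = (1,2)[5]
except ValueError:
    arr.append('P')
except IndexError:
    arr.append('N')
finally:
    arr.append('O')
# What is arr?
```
['M', 'N', 'O']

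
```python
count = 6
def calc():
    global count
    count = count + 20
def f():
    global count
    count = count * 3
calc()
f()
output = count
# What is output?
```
78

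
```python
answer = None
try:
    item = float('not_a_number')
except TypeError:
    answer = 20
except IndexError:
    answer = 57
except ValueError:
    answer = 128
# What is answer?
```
128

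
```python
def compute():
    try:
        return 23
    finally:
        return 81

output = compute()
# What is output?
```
81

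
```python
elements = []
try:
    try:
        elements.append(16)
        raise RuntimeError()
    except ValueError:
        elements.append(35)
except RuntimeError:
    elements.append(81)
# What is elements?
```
[16, 81]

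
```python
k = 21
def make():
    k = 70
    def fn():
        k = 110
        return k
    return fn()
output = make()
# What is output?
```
110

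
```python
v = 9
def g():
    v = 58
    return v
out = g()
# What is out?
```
58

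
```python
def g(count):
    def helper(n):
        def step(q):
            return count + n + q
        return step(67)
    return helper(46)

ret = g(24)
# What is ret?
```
137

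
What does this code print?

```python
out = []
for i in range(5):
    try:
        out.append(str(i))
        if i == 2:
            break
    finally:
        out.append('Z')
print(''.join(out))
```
0Z1Z2Z

finally runs even when breaking out of loop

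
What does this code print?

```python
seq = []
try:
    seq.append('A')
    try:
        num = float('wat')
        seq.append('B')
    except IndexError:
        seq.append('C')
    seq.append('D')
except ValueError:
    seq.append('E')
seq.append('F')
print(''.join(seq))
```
AEF

Inner handler doesn't match, propagates to outer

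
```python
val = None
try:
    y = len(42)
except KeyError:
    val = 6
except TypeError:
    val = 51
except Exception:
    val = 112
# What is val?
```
51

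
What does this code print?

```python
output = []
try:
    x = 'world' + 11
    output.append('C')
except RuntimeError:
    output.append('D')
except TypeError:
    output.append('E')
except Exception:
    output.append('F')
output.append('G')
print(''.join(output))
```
EG

TypeError matches before generic Exception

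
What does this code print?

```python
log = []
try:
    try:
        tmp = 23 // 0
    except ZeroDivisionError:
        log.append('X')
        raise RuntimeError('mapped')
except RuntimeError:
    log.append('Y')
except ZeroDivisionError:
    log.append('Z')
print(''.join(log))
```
XY

New RuntimeError raised, caught by outer RuntimeError handler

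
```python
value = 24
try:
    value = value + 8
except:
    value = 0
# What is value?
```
32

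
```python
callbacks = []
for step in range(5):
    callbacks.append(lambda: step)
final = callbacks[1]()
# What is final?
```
4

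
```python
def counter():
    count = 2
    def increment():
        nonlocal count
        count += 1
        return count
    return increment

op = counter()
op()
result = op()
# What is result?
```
4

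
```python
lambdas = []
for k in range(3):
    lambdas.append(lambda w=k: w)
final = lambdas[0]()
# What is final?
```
0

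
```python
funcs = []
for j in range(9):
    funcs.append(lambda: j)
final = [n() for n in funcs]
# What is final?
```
[8, 8, 8, 8, 8, 8, 8, 8, 8]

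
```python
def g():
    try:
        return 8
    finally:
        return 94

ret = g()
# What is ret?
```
94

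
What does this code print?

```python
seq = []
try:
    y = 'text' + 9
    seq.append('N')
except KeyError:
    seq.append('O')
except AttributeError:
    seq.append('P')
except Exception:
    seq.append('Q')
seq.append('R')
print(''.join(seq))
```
QR

TypeError not specifically caught, falls to Exception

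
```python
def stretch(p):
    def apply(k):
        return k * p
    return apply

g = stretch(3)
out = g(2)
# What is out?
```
6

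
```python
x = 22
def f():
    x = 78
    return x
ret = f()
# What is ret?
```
78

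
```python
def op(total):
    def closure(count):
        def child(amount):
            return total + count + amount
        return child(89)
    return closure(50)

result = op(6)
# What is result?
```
145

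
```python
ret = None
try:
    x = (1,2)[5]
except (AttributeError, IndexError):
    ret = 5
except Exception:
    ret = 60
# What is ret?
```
5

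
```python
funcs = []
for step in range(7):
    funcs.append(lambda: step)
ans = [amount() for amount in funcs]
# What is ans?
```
[6, 6, 6, 6, 6, 6, 6]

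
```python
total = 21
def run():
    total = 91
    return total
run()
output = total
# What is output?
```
21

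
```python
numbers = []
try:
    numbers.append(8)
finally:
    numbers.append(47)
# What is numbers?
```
[8, 47]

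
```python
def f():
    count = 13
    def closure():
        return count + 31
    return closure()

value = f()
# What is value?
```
44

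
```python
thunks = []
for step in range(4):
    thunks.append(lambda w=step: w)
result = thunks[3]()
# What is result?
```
3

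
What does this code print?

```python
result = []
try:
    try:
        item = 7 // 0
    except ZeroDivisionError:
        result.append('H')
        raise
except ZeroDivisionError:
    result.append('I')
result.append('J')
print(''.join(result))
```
HIJ

raise without argument re-raises current exception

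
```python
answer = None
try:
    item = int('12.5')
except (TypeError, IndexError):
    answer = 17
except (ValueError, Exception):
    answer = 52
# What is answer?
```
52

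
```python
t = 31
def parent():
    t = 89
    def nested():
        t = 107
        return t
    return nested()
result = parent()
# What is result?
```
107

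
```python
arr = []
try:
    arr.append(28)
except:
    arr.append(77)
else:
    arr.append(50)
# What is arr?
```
[28, 50]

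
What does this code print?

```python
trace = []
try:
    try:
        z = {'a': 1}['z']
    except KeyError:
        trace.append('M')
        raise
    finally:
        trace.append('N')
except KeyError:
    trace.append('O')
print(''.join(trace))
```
MNO

finally runs before re-raised exception propagates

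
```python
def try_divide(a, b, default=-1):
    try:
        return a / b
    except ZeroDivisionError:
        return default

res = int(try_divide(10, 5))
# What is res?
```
2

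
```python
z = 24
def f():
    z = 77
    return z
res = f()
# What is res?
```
77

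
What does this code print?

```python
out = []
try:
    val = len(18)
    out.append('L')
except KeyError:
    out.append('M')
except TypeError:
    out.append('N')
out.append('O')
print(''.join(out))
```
NO

TypeError is caught by its specific handler, not KeyError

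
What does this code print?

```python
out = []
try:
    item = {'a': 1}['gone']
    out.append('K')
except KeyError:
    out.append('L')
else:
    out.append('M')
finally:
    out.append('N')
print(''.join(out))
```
LN

Exception: except runs, else skipped, finally runs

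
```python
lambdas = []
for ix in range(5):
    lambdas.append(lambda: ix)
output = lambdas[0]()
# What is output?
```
4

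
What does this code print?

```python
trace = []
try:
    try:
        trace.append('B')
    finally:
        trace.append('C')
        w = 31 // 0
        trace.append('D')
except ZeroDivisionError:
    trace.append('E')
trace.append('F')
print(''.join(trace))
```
BCEF

Exception in inner finally caught by outer except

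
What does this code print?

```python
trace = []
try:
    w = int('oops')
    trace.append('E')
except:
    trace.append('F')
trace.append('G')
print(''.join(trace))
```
FG

Exception raised in try, caught by bare except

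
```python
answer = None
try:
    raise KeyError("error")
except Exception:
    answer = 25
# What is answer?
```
25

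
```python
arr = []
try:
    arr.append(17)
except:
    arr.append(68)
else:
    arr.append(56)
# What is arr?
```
[17, 56]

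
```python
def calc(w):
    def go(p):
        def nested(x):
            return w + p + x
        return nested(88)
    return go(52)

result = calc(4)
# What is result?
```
144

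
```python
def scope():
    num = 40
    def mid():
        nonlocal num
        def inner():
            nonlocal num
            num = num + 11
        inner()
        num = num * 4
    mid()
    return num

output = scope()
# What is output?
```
204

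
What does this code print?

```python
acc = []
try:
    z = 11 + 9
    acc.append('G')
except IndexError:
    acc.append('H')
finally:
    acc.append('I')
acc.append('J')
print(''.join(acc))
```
GIJ

finally runs after normal execution too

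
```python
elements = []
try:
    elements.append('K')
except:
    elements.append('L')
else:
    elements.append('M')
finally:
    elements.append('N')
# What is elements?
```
['K', 'M', 'N']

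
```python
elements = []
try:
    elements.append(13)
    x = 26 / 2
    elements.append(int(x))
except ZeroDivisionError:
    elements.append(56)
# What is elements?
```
[13, 13]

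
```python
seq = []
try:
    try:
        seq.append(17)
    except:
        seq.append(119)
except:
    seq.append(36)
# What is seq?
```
[17]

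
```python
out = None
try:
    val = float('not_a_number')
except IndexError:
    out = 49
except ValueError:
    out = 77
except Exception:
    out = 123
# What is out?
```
77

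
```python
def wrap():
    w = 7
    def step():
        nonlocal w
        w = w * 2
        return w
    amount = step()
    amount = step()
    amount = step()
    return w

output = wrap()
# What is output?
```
56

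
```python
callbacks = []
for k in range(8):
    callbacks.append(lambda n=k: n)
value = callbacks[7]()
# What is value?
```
7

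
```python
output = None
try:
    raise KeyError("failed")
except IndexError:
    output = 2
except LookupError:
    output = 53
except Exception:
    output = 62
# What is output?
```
53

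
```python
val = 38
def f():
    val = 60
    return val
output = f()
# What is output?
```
60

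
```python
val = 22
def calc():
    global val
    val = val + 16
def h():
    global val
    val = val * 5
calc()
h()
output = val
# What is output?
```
190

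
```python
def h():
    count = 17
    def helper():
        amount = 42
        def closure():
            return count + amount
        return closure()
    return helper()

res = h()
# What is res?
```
59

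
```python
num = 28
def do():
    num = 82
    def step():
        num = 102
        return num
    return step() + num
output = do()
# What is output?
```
184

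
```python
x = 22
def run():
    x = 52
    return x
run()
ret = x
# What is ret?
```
22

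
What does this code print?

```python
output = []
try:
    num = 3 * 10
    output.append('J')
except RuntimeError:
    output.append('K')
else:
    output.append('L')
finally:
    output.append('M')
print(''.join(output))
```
JLM

else runs before finally when no exception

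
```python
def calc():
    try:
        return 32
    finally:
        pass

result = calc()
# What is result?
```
32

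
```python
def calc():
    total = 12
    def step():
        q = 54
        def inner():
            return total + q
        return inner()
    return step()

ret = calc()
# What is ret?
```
66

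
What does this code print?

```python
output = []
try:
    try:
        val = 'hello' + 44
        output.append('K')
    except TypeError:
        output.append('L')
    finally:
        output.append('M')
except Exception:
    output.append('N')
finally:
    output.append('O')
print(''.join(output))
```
LMO

Both finally blocks run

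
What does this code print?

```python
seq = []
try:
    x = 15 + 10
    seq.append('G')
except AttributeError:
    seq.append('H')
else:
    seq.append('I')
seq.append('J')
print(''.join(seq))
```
GIJ

else block runs when no exception occurs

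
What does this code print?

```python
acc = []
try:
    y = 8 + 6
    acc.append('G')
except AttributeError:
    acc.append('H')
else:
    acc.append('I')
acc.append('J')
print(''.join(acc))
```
GIJ

else block runs when no exception occurs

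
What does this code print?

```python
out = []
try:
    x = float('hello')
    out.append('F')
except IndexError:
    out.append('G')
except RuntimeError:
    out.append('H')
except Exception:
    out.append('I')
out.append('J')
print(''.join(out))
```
IJ

ValueError not specifically caught, falls to Exception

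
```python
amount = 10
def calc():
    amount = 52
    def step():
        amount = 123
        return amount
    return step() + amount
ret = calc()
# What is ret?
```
175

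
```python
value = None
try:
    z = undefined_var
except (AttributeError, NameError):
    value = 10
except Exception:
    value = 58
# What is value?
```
10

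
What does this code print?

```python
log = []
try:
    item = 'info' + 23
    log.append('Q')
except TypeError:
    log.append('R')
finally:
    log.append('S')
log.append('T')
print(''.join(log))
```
RST

finally always runs, even after exception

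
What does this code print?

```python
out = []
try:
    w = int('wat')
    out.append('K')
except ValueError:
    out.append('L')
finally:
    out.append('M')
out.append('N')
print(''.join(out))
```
LMN

finally always runs, even after exception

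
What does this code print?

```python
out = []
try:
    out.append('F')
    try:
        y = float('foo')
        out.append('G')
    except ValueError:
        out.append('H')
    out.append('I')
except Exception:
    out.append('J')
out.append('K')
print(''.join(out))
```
FHIK

Inner exception caught by inner handler, outer continues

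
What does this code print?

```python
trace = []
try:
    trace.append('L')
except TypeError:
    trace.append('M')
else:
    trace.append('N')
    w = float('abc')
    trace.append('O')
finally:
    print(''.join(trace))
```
LN

Try succeeds, else appends 'N', ValueError in else is uncaught, finally prints before exception propagates ('O' never appended)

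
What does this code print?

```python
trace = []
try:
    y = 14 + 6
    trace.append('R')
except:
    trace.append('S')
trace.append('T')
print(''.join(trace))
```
RT

No exception, try block completes normally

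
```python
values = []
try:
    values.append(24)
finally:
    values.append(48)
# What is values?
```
[24, 48]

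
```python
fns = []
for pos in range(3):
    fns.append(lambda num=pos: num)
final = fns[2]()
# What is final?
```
2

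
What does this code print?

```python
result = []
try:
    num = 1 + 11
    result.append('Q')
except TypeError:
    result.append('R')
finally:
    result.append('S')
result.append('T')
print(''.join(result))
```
QST

finally runs after normal execution too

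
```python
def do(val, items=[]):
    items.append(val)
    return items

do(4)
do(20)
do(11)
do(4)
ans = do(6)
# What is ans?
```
[4, 20, 11, 4, 6]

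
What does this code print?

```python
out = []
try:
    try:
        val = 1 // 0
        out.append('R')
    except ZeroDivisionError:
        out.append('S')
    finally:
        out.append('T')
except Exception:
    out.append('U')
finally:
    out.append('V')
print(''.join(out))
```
STV

Both finally blocks run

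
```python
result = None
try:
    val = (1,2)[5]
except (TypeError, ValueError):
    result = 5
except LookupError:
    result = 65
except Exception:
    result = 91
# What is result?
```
65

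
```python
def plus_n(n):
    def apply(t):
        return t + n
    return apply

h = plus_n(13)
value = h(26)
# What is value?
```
39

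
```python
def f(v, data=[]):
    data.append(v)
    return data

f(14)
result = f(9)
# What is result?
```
[14, 9]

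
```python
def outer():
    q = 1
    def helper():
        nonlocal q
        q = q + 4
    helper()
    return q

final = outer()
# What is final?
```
5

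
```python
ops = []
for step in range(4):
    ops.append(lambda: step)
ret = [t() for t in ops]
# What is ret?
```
[3, 3, 3, 3]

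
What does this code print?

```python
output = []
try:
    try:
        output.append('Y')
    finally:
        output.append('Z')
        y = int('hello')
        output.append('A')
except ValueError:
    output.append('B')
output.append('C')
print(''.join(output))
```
YZBC

Exception in inner finally caught by outer except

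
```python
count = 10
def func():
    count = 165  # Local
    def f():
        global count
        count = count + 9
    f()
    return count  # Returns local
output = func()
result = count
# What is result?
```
19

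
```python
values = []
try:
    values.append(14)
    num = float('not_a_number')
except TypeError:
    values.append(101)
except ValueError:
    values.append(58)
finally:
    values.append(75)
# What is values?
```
[14, 58, 75]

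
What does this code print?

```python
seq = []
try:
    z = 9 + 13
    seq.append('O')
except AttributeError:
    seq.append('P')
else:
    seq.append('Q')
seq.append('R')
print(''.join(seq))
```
OQR

else block runs when no exception occurs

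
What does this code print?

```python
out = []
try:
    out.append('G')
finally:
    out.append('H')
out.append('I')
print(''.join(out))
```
GHI

try/finally without except, no exception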